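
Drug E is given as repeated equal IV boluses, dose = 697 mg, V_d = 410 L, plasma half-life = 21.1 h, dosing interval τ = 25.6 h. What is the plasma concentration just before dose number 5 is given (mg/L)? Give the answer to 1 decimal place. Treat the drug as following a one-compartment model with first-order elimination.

C₀ per dose = Dose / Vd = 697 / 410 = 1.700 mg/L
k = ln2 / t½ = 0.693147 / 21.1 = 0.03285 h⁻¹
Fraction remaining after one interval: r = e^(−kτ) = e^(−0.03285 × 25.6) = 0.4313
Before dose 5, 4 doses have been given (aged 1τ, 2τ, 3τ, 4τ).
C_trough = C₀ × (r + r² + … + r^4) = C₀ × r(1−r^4)/(1−r)
        = 1.700 × 0.4313 × (1 − 0.03460) / (1 − 0.4313) = 1.245 mg/L

1.2 mg/L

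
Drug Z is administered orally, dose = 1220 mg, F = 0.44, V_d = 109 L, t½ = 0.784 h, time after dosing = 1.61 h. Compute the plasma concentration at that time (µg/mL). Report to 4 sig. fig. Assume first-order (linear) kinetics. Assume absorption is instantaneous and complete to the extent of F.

Amount reaching circulation = F × Dose = 0.44 × 1220 = 536.8 mg
C₀ = F·Dose / Vd = 536.8 / 109 = 4.925 mg/L
k = ln2 / t½ = 0.693147 / 0.784 = 0.8841 h⁻¹
C = C₀ · e^(−k·t) = 4.925 × e^(−0.8841 × 1.61)
  = 4.925 × 0.2409 = 1.186 mg/L
(1.186 mg/L = 1.186 µg/mL)

1.186 µg/mL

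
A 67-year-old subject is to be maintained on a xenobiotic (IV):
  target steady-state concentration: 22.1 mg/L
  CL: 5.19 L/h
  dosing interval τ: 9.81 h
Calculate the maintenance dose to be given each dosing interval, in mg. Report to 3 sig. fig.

1130 mg

At steady state, Dose/τ = Css × CL.
Dose = Css × CL × τ = 22.1 × 5.190 × 9.81 = 1125 mg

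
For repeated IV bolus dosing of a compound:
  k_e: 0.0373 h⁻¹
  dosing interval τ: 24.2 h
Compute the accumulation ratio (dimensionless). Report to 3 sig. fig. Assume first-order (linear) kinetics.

e^(−kτ) = e^(−0.03730 × 24.2) = 0.4055
Accumulation ratio R = 1 / (1 − e^(−kτ)) = 1 / (1 − 0.4055) = 1.682

1.68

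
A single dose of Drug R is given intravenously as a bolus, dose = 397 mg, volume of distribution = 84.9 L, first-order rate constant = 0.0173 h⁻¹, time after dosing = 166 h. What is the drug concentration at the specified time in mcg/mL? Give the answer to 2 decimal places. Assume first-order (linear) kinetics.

C₀ = Dose / Vd = 397.0 / 84.9 = 4.676 mg/L
C = C₀ · e^(−k·t) = 4.676 × e^(−0.01730 × 166)
  = 4.676 × 0.05660 = 0.2647 mg/L
(0.2647 mg/L = 0.2647 mcg/mL)

0.26 mcg/mL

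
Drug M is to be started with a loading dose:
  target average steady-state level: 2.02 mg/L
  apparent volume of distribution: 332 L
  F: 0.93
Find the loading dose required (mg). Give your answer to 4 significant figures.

LD = Css × Vd / F = 2.02 × 332 / 0.93 = 721.1 mg

721.1 mg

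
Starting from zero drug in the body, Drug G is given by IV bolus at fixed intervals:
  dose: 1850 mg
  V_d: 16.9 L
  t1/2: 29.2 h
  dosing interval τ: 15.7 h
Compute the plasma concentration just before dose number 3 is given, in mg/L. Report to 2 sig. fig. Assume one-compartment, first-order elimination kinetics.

C₀ per dose = Dose / Vd = 1850 / 16.9 = 109.5 mg/L
k = ln2 / t½ = 0.693147 / 29.2 = 0.02374 h⁻¹
Fraction remaining after one interval: r = e^(−kτ) = e^(−0.02374 × 15.7) = 0.6889
Before dose 3, 2 doses have been given (aged 1τ, 2τ).
C_trough = C₀ × (r + r²) = 109.5 × (0.6889 + 0.4746) = 127.4 mg/L

130 mg/L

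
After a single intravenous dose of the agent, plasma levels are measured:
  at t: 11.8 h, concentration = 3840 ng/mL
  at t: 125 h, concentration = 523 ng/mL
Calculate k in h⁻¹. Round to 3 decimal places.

0.018 h⁻¹

k = ln(C₁/C₂) / (t₂ − t₁) = ln(3840/523) / (125 − 11.8)
  = 1.994 / 113.2 = 0.01761 h⁻¹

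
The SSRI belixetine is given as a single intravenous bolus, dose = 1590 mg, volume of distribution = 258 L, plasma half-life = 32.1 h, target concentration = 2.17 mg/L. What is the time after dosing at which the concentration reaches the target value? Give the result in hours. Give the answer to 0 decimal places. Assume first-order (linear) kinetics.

48 h

C₀ = Dose / Vd = 1590 / 258 = 6.163 mg/L
k = ln2 / t½ = 0.693147 / 32.1 = 0.02159 h⁻¹
t = ln(C₀ / C) / k = ln(6.163 / 2.17) / 0.02159
  = ln(2.840) / 0.02159 = 1.044 / 0.02159 = 48.36 h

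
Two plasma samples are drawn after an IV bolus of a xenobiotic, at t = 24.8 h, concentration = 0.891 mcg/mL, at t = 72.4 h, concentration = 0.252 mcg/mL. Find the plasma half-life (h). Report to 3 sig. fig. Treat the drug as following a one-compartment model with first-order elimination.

26.1 h

k = ln(C₁/C₂) / (t₂ − t₁) = ln(0.891/0.252) / (72.4 − 24.8)
  = 1.263 / 47.60 = 0.02653 h⁻¹
t½ = ln2 / k = 0.693147 / 0.02653 = 26.13 h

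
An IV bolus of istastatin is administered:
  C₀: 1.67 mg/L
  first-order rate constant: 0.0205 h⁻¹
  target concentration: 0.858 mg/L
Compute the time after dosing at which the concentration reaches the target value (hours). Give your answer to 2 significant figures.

32 h

t = ln(C₀ / C) / k = ln(1.670 / 0.858) / 0.02050
  = ln(1.946) / 0.02050 = 0.6658 / 0.02050 = 32.48 h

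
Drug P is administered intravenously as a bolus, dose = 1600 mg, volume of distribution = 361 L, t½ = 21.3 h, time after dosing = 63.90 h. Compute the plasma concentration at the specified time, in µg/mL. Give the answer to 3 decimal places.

0.554 µg/mL

C₀ = Dose / Vd = 1600 / 361 = 4.432 mg/L
k = ln2 / t½ = 0.693147 / 21.3 = 0.03254 h⁻¹
t / t½ = 63.90 / 21.3 = 3 half-lives
C = C₀ × (1/2)^3 = 4.432 × 0.1250 = 0.5540 mg/L
(0.5540 mg/L = 0.5540 µg/mL)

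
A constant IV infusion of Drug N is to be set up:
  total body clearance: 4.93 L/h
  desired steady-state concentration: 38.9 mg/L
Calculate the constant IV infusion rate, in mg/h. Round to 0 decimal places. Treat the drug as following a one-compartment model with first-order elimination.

192 mg/h

At steady state, infusion rate R₀ = Css × CL = 38.9 × 4.930 = 191.8 mg/h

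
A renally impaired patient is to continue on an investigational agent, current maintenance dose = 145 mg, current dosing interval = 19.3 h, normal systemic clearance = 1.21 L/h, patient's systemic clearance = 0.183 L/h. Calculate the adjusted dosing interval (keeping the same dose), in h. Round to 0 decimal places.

128 h

To keep the same average steady-state level, dosing rate must scale with clearance.
CL ratio = 0.183 / 1.21 = 0.1512
New interval (same dose) = 19.3 / 0.1512 = 127.6 h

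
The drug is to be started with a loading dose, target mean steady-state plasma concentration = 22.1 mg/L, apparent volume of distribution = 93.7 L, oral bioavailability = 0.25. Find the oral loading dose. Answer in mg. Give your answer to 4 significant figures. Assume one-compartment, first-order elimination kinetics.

LD = Css × Vd / F = 22.1 × 93.7 / 0.25 = 8283 mg

8283 mg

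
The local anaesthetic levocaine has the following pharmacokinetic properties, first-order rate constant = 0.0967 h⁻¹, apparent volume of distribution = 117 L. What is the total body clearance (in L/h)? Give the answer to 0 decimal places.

CL = k × Vd = 0.0967 × 117 = 11.31 L/h

11 L/h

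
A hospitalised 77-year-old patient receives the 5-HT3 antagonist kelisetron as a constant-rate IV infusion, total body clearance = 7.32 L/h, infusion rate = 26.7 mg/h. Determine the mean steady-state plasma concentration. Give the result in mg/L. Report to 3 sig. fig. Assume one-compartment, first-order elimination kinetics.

At steady state Css = R₀ / CL = 26.7 / 7.320 = 3.648 mg/L

3.65 mg/L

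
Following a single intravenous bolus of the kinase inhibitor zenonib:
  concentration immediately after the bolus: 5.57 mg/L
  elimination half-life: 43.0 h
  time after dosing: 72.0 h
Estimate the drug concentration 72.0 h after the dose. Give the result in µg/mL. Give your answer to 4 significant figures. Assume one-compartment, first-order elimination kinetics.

k = ln2 / t½ = 0.693147 / 43.0 = 0.01612 h⁻¹
C = C₀ · e^(−k·t) = 5.570 × e^(−0.01612 × 72.0)
  = 5.570 × 0.3133 = 1.745 mg/L
(1.745 mg/L = 1.745 µg/mL)

1.745 µg/mL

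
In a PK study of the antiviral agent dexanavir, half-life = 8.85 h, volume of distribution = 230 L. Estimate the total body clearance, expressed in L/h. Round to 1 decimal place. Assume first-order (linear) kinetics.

k = ln2 / t½ = 0.693147 / 8.85 = 0.07832 h⁻¹
CL = k × Vd = 0.07832 × 230 = 18.01 L/h

18.0 L/h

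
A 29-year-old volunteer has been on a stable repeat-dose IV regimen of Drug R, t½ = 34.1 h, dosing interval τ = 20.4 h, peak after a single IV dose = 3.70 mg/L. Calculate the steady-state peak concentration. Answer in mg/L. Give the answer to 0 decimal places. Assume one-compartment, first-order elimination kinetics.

11 mg/L

k = ln2 / t½ = 0.693147 / 34.1 = 0.02033 h⁻¹
e^(−kτ) = e^(−0.02033 × 20.4) = 0.6605
Accumulation ratio R = 1 / (1 − e^(−kτ)) = 1 / (1 − 0.6605) = 2.946
Steady-state peak = C₀ × R = 3.70 × 2.946 = 10.90 mg/L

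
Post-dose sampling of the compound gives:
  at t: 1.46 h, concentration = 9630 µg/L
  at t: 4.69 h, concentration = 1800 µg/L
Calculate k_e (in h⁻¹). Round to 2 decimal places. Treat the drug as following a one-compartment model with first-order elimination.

0.52 h⁻¹

k = ln(C₁/C₂) / (t₂ − t₁) = ln(9630/1800) / (4.69 − 1.46)
  = 1.677 / 3.230 = 0.5192 h⁻¹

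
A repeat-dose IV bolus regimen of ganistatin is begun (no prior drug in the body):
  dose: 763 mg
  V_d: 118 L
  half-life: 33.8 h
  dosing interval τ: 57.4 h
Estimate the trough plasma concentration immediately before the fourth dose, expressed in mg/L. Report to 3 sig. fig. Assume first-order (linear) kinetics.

C₀ per dose = Dose / Vd = 763 / 118 = 6.466 mg/L
k = ln2 / t½ = 0.693147 / 33.8 = 0.02051 h⁻¹
Fraction remaining after one interval: r = e^(−kτ) = e^(−0.02051 × 57.4) = 0.3081
Before dose 4, 3 doses have been given (aged 1τ, 2τ, 3τ).
C_trough = C₀ × (r + r² + … + r^3) = C₀ × r(1−r^3)/(1−r)
        = 6.466 × 0.3081 × (1 − 0.02925) / (1 − 0.3081) = 2.795 mg/L

2.80 mg/L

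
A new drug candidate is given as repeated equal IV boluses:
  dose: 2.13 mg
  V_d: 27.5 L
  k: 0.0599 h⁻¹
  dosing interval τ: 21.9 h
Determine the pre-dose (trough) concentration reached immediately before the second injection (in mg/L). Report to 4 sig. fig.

C₀ per dose = Dose / Vd = 2.13 / 27.5 = 0.07745 mg/L
Fraction remaining after one interval: r = e^(−kτ) = e^(−0.05990 × 21.9) = 0.2693
Before dose 2, 1 dose has been given (aged 1τ).
C_trough = C₀ × r = 0.07745 × 0.2693 = 0.02086 mg/L

0.02086 mg/L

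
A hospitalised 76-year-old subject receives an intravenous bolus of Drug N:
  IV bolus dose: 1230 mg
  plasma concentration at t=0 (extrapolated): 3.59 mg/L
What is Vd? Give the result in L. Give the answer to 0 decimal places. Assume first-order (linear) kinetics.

Vd = Dose / C₀ = 1230 / 3.59 = 342.6 L

343 L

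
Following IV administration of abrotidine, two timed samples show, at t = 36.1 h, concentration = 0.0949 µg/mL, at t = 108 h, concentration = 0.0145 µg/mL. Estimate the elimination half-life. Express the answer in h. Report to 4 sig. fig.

26.53 h

k = ln(C₁/C₂) / (t₂ − t₁) = ln(0.0949/0.0145) / (108 − 36.1)
  = 1.879 / 71.90 = 0.02613 h⁻¹
t½ = ln2 / k = 0.693147 / 0.02613 = 26.53 h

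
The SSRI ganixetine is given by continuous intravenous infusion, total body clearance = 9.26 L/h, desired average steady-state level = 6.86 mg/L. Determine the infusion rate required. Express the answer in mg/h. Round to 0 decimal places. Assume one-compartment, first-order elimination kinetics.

At steady state, infusion rate R₀ = Css × CL = 6.86 × 9.260 = 63.52 mg/h

64 mg/h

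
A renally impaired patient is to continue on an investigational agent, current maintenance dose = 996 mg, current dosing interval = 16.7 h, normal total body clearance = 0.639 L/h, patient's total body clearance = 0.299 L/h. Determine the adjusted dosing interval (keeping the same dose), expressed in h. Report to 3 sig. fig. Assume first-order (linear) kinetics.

To keep the same average steady-state level, dosing rate must scale with clearance.
CL ratio = 0.299 / 0.639 = 0.4679
New interval (same dose) = 16.7 / 0.4679 = 35.69 h

35.7 h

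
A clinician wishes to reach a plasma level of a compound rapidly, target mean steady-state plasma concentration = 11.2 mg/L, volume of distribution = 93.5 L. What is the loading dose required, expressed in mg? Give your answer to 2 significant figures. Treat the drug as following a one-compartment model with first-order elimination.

LD = Css × Vd = 11.2 × 93.5 = 1047 mg

1000 mg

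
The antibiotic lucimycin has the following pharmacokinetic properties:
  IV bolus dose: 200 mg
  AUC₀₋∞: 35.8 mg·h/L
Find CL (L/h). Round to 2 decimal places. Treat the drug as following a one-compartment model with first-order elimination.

CL = Dose / AUC = 200 / 35.8 = 5.587 L/h

5.59 L/h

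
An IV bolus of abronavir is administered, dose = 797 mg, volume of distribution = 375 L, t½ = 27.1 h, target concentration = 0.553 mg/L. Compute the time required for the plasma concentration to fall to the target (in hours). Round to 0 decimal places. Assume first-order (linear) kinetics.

53 h

C₀ = Dose / Vd = 797.0 / 375 = 2.125 mg/L
k = ln2 / t½ = 0.693147 / 27.1 = 0.02558 h⁻¹
t = ln(C₀ / C) / k = ln(2.125 / 0.553) / 0.02558
  = ln(3.843) / 0.02558 = 1.346 / 0.02558 = 52.62 h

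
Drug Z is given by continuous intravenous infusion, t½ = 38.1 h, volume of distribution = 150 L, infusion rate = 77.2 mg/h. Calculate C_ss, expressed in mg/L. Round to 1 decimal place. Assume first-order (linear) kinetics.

28.3 mg/L

k = ln2 / t½ = 0.693147 / 38.1 = 0.01819 h⁻¹
CL = k × Vd = 0.01819 × 150 = 2.729 L/h
At steady state Css = R₀ / CL = 77.2 / 2.729 = 28.29 mg/L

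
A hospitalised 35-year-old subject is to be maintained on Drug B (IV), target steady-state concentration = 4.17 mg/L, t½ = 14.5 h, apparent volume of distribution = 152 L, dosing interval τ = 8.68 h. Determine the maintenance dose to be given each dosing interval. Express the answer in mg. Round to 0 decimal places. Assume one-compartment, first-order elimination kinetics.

263 mg

k = ln2 / t½ = 0.693147 / 14.5 = 0.04780 h⁻¹
CL = k × Vd = 0.04780 × 152 = 7.266 L/h
At steady state, Dose/τ = Css × CL.
Dose = Css × CL × τ = 4.17 × 7.266 × 8.68 = 263.0 mg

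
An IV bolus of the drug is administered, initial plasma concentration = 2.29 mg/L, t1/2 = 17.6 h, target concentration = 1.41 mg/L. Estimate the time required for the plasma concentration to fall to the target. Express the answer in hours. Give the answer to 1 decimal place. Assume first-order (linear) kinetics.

k = ln2 / t½ = 0.693147 / 17.6 = 0.03938 h⁻¹
t = ln(C₀ / C) / k = ln(2.290 / 1.41) / 0.03938
  = ln(1.624) / 0.03938 = 0.4849 / 0.03938 = 12.31 h

12.3 h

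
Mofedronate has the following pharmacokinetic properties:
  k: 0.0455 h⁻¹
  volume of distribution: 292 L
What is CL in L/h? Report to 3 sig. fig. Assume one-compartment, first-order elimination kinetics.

CL = k × Vd = 0.0455 × 292 = 13.29 L/h

13.3 L/h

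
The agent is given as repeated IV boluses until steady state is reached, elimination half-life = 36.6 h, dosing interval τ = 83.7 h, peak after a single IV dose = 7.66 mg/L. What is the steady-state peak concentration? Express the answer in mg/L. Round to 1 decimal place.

9.6 mg/L

k = ln2 / t½ = 0.693147 / 36.6 = 0.01894 h⁻¹
e^(−kτ) = e^(−0.01894 × 83.7) = 0.2049
Accumulation ratio R = 1 / (1 − e^(−kτ)) = 1 / (1 − 0.2049) = 1.258
Steady-state peak = C₀ × R = 7.66 × 1.258 = 9.636 mg/L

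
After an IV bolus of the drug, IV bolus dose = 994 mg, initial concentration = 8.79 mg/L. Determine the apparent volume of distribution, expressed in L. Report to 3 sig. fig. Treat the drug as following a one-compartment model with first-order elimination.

113 L

Vd = Dose / C₀ = 994.0 / 8.79 = 113.1 L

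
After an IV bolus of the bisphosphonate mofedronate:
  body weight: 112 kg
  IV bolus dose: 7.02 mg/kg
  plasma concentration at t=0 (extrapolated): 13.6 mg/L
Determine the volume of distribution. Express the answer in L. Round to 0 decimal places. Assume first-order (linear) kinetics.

Dose = 7.02 × 112 = 786.2 mg
Vd = Dose / C₀ = 786.2 / 13.6 = 57.81 L

58 L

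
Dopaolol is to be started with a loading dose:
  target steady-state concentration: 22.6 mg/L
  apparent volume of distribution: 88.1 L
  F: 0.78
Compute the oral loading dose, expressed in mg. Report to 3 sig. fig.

2550 mg

LD = Css × Vd / F = 22.6 × 88.1 / 0.78 = 2553 mg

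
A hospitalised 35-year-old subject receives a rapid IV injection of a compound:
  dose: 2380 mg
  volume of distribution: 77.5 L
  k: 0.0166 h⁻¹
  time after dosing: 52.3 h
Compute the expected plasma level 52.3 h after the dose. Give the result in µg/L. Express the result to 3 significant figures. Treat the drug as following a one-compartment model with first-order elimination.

12900 µg/L

C₀ = Dose / Vd = 2380 / 77.5 = 30.71 mg/L
C = C₀ · e^(−k·t) = 30.71 × e^(−0.01660 × 52.3)
  = 30.71 × 0.4197 = 12.89 mg/L
Convert: 12.89 mg/L × 1000 = 12890 µg/L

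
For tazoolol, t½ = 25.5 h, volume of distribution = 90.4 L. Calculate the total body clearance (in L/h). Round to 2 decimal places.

2.46 L/h

k = ln2 / t½ = 0.693147 / 25.5 = 0.02718 h⁻¹
CL = k × Vd = 0.02718 × 90.4 = 2.457 L/h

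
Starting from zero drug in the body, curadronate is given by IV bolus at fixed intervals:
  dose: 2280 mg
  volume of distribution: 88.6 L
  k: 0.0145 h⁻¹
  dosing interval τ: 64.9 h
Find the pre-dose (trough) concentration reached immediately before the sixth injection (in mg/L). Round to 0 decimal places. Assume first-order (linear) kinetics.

16 mg/L

C₀ per dose = Dose / Vd = 2280 / 88.6 = 25.73 mg/L
Fraction remaining after one interval: r = e^(−kτ) = e^(−0.01450 × 64.9) = 0.3902
Before dose 6, 5 doses have been given (aged 1τ, 2τ, 3τ, 4τ, 5τ).
C_trough = C₀ × (r + r² + … + r^5) = C₀ × r(1−r^5)/(1−r)
        = 25.73 × 0.3902 × (1 − 0.009046) / (1 − 0.3902) = 16.32 mg/L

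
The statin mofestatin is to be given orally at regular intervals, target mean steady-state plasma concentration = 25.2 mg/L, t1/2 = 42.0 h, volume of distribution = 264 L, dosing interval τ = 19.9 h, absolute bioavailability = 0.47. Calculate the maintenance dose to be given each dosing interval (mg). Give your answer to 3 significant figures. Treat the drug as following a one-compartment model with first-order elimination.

4650 mg

k = ln2 / t½ = 0.693147 / 42.0 = 0.01650 h⁻¹
CL = k × Vd = 0.01650 × 264 = 4.356 L/h
At steady state, F × (Dose/τ) = Css × CL.
Dose = Css × CL × τ / F = 25.2 × 4.356 × 19.9 / 0.47 = 4648 mg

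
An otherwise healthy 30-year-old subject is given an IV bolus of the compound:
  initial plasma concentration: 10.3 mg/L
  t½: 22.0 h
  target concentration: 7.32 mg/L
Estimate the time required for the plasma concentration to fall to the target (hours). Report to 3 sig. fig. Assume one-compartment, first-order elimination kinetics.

10.8 h

k = ln2 / t½ = 0.693147 / 22.0 = 0.03151 h⁻¹
t = ln(C₀ / C) / k = ln(10.30 / 7.32) / 0.03151
  = ln(1.407) / 0.03151 = 0.3415 / 0.03151 = 10.84 h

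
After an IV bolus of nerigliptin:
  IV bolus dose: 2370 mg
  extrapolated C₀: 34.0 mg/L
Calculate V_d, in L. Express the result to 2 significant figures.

70 L

Vd = Dose / C₀ = 2370 / 34.0 = 69.71 L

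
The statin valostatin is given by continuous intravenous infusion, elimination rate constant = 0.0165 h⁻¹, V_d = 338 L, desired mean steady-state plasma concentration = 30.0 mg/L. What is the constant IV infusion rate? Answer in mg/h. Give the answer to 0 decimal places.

CL = k × Vd = 0.01650 × 338 = 5.577 L/h
At steady state, infusion rate R₀ = Css × CL = 30.0 × 5.577 = 167.3 mg/h

167 mg/h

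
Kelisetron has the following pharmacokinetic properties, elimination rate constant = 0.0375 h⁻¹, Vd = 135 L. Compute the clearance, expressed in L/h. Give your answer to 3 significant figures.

5.06 L/h

CL = k × Vd = 0.0375 × 135 = 5.063 L/h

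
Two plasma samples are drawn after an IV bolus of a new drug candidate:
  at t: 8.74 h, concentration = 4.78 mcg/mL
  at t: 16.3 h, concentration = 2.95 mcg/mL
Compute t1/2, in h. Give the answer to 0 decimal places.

k = ln(C₁/C₂) / (t₂ − t₁) = ln(4.78/2.95) / (16.3 − 8.74)
  = 0.4826 / 7.560 = 0.06384 h⁻¹
t½ = ln2 / k = 0.693147 / 0.06384 = 10.86 h

11 h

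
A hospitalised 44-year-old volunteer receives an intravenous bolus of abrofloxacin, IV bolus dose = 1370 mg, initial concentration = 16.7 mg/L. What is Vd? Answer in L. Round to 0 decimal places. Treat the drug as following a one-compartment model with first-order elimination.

Vd = Dose / C₀ = 1370 / 16.7 = 82.04 L

82 L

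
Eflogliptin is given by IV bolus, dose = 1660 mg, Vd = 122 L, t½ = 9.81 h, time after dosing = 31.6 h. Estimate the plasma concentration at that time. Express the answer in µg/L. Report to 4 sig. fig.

1459 µg/L

C₀ = Dose / Vd = 1660 / 122 = 13.61 mg/L
k = ln2 / t½ = 0.693147 / 9.81 = 0.07066 h⁻¹
C = C₀ · e^(−k·t) = 13.61 × e^(−0.07066 × 31.6)
  = 13.61 × 0.1072 = 1.459 mg/L
Convert: 1.459 mg/L × 1000 = 1459 µg/L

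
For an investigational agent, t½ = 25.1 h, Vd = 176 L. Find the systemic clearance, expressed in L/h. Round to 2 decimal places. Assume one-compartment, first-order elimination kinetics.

k = ln2 / t½ = 0.693147 / 25.1 = 0.02762 h⁻¹
CL = k × Vd = 0.02762 × 176 = 4.861 L/h

4.86 L/h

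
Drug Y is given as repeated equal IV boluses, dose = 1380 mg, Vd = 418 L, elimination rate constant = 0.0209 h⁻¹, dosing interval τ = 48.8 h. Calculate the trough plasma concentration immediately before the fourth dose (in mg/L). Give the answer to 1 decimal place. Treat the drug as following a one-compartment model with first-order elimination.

1.8 mg/L

C₀ per dose = Dose / Vd = 1380 / 418 = 3.301 mg/L
Fraction remaining after one interval: r = e^(−kτ) = e^(−0.02090 × 48.8) = 0.3606
Before dose 4, 3 doses have been given (aged 1τ, 2τ, 3τ).
C_trough = C₀ × (r + r² + … + r^3) = C₀ × r(1−r^3)/(1−r)
        = 3.301 × 0.3606 × (1 − 0.04689) / (1 − 0.3606) = 1.774 mg/L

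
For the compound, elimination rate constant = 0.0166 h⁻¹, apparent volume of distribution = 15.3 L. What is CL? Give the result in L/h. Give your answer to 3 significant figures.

0.254 L/h

CL = k × Vd = 0.0166 × 15.3 = 0.2540 L/h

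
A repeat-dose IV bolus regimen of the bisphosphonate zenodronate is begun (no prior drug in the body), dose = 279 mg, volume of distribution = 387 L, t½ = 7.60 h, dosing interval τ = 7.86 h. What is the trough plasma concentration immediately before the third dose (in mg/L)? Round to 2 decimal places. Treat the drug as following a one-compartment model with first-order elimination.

0.52 mg/L

C₀ per dose = Dose / Vd = 279 / 387 = 0.7209 mg/L
k = ln2 / t½ = 0.693147 / 7.60 = 0.09120 h⁻¹
Fraction remaining after one interval: r = e^(−kτ) = e^(−0.09120 × 7.86) = 0.4883
Before dose 3, 2 doses have been given (aged 1τ, 2τ).
C_trough = C₀ × (r + r²) = 0.7209 × (0.4883 + 0.2384) = 0.5239 mg/L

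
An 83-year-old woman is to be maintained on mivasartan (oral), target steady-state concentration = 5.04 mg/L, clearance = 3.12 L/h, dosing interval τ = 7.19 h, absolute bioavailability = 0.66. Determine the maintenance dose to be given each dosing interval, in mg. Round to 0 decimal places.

At steady state, F × (Dose/τ) = Css × CL.
Dose = Css × CL × τ / F = 5.04 × 3.120 × 7.19 / 0.66 = 171.3 mg

171 mg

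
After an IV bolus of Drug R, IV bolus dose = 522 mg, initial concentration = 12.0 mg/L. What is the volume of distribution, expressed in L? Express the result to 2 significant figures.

44 L

Vd = Dose / C₀ = 522.0 / 12.0 = 43.50 L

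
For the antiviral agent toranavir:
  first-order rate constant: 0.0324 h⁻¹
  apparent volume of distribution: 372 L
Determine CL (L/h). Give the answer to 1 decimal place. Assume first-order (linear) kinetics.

CL = k × Vd = 0.0324 × 372 = 12.05 L/h

12.1 L/h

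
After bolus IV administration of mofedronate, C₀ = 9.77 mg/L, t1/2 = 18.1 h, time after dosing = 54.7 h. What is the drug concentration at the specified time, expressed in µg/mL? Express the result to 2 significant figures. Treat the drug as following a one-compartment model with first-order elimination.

1.2 µg/mL

k = ln2 / t½ = 0.693147 / 18.1 = 0.03830 h⁻¹
C = C₀ · e^(−k·t) = 9.770 × e^(−0.03830 × 54.7)
  = 9.770 × 0.1231 = 1.203 mg/L
(1.203 mg/L = 1.203 µg/mL)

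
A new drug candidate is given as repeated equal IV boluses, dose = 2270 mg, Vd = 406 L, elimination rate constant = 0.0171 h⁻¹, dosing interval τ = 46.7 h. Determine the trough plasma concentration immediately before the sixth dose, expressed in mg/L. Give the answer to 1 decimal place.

C₀ per dose = Dose / Vd = 2270 / 406 = 5.591 mg/L
Fraction remaining after one interval: r = e^(−kτ) = e^(−0.01710 × 46.7) = 0.4500
Before dose 6, 5 doses have been given (aged 1τ, 2τ, 3τ, 4τ, 5τ).
C_trough = C₀ × (r + r² + … + r^5) = C₀ × r(1−r^5)/(1−r)
        = 5.591 × 0.4500 × (1 − 0.01845) / (1 − 0.4500) = 4.490 mg/L

4.5 mg/L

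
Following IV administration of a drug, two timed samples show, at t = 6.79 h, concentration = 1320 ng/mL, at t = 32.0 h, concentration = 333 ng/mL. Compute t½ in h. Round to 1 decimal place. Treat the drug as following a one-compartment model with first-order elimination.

k = ln(C₁/C₂) / (t₂ − t₁) = ln(1320/333) / (32.0 − 6.79)
  = 1.377 / 25.21 = 0.05462 h⁻¹
t½ = ln2 / k = 0.693147 / 0.05462 = 12.69 h

12.7 h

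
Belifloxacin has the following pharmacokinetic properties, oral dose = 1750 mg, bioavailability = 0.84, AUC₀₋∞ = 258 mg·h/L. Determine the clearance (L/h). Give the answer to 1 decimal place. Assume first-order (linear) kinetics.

CL = F·Dose / AUC = 0.84 × 1750 / 258 = 5.698 L/h

5.7 L/h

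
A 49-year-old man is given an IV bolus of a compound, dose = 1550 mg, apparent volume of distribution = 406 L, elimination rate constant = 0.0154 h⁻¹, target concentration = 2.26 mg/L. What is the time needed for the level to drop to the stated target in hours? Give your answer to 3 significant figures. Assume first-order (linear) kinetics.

34.0 h

C₀ = Dose / Vd = 1550 / 406 = 3.818 mg/L
t = ln(C₀ / C) / k = ln(3.818 / 2.26) / 0.01540
  = ln(1.689) / 0.01540 = 0.5241 / 0.01540 = 34.03 h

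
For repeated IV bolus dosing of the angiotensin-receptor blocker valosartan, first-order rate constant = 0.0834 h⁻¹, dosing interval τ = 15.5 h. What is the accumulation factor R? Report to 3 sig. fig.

1.38

e^(−kτ) = e^(−0.08340 × 15.5) = 0.2745
Accumulation ratio R = 1 / (1 − e^(−kτ)) = 1 / (1 − 0.2745) = 1.378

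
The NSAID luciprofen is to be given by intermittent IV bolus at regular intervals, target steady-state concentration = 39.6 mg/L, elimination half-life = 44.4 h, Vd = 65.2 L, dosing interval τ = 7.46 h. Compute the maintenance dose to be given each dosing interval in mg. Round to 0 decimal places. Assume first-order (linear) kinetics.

301 mg

k = ln2 / t½ = 0.693147 / 44.4 = 0.01561 h⁻¹
CL = k × Vd = 0.01561 × 65.2 = 1.018 L/h
At steady state, Dose/τ = Css × CL.
Dose = Css × CL × τ = 39.6 × 1.018 × 7.46 = 300.7 mg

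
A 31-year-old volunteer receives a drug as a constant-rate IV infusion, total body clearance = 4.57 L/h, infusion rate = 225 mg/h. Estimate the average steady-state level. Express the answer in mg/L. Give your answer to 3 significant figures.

49.2 mg/L

At steady state Css = R₀ / CL = 225 / 4.570 = 49.23 mg/L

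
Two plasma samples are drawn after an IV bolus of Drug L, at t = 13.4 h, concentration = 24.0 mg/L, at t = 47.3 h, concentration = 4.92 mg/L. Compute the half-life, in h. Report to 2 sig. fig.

15 h

k = ln(C₁/C₂) / (t₂ − t₁) = ln(24.0/4.92) / (47.3 − 13.4)
  = 1.585 / 33.90 = 0.04676 h⁻¹
t½ = ln2 / k = 0.693147 / 0.04676 = 14.82 h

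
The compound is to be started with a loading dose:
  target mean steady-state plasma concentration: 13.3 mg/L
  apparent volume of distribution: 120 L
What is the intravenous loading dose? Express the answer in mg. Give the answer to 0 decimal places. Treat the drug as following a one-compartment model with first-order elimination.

LD = Css × Vd = 13.3 × 120 = 1596 mg

1596 mg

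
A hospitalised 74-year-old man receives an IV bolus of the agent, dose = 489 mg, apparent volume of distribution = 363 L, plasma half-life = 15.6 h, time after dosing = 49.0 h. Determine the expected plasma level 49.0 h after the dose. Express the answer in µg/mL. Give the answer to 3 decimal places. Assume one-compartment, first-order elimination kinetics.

0.153 µg/mL

C₀ = Dose / Vd = 489.0 / 363 = 1.347 mg/L
k = ln2 / t½ = 0.693147 / 15.6 = 0.04443 h⁻¹
C = C₀ · e^(−k·t) = 1.347 × e^(−0.04443 × 49.0)
  = 1.347 × 0.1134 = 0.1527 mg/L
(0.1527 mg/L = 0.1527 µg/mL)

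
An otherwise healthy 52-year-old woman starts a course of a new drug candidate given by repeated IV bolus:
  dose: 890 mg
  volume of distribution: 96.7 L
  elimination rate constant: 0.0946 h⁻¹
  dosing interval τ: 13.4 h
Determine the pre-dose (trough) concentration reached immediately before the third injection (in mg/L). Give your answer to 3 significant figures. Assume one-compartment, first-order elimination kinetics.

C₀ per dose = Dose / Vd = 890 / 96.7 = 9.204 mg/L
Fraction remaining after one interval: r = e^(−kτ) = e^(−0.09460 × 13.4) = 0.2815
Before dose 3, 2 doses have been given (aged 1τ, 2τ).
C_trough = C₀ × (r + r²) = 9.204 × (0.2815 + 0.07924) = 3.320 mg/L

3.32 mg/L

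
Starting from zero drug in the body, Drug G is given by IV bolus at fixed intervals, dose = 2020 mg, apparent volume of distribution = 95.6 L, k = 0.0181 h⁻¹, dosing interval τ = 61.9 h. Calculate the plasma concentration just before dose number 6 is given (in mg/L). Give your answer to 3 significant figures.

C₀ per dose = Dose / Vd = 2020 / 95.6 = 21.13 mg/L
Fraction remaining after one interval: r = e^(−kτ) = e^(−0.01810 × 61.9) = 0.3262
Before dose 6, 5 doses have been given (aged 1τ, 2τ, 3τ, 4τ, 5τ).
C_trough = C₀ × (r + r² + … + r^5) = C₀ × r(1−r^5)/(1−r)
        = 21.13 × 0.3262 × (1 − 0.003693) / (1 − 0.3262) = 10.19 mg/L

10.2 mg/L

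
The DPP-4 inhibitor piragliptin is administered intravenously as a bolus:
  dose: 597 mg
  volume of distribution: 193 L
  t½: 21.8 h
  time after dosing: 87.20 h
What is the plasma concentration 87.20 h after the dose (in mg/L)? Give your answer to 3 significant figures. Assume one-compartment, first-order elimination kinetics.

0.193 mg/L

C₀ = Dose / Vd = 597.0 / 193 = 3.093 mg/L
k = ln2 / t½ = 0.693147 / 21.8 = 0.03180 h⁻¹
t / t½ = 87.20 / 21.8 = 4 half-lives
C = C₀ × (1/2)^4 = 3.093 × 0.06250 = 0.1933 mg/L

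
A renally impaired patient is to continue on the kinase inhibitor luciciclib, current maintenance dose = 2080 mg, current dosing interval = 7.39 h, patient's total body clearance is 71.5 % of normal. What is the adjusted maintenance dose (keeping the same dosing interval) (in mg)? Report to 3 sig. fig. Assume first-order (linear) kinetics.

1490 mg

To keep the same average steady-state level, dosing rate must scale with clearance.
CL ratio = 71.5 / 100 = 0.7150
New dose (same interval) = 2080 × 0.7150 = 1487 mg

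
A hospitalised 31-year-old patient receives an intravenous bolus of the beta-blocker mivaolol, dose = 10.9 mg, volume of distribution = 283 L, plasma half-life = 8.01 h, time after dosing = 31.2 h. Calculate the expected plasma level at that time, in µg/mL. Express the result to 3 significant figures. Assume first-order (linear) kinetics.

C₀ = Dose / Vd = 10.90 / 283 = 0.03852 mg/L
k = ln2 / t½ = 0.693147 / 8.01 = 0.08654 h⁻¹
C = C₀ · e^(−k·t) = 0.03852 × e^(−0.08654 × 31.2)
  = 0.03852 × 0.06720 = 0.002589 mg/L
(0.002589 mg/L = 0.002589 µg/mL)

0.00259 µg/mL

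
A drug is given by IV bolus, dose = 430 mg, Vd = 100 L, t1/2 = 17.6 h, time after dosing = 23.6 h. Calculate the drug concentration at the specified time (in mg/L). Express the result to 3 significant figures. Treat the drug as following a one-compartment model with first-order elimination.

1.70 mg/L

C₀ = Dose / Vd = 430.0 / 100 = 4.300 mg/L
k = ln2 / t½ = 0.693147 / 17.6 = 0.03938 h⁻¹
C = C₀ · e^(−k·t) = 4.300 × e^(−0.03938 × 23.6)
  = 4.300 × 0.3948 = 1.698 mg/L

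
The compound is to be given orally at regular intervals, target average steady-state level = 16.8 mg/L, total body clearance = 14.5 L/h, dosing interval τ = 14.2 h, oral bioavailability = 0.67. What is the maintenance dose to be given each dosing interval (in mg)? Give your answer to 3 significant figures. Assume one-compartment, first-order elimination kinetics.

At steady state, F × (Dose/τ) = Css × CL.
Dose = Css × CL × τ / F = 16.8 × 14.50 × 14.2 / 0.67 = 5163 mg

5160 mg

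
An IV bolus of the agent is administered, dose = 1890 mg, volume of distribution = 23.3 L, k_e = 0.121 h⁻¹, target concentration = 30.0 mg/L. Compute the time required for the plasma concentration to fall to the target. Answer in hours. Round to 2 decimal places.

C₀ = Dose / Vd = 1890 / 23.3 = 81.12 mg/L
t = ln(C₀ / C) / k = ln(81.12 / 30.0) / 0.1210
  = ln(2.704) / 0.1210 = 0.9947 / 0.1210 = 8.221 h

8.22 h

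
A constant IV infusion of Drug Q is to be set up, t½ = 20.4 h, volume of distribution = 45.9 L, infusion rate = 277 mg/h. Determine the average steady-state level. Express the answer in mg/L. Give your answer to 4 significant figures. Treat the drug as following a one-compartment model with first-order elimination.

177.6 mg/L

k = ln2 / t½ = 0.693147 / 20.4 = 0.03398 h⁻¹
CL = k × Vd = 0.03398 × 45.9 = 1.560 L/h
At steady state Css = R₀ / CL = 277 / 1.560 = 177.6 mg/L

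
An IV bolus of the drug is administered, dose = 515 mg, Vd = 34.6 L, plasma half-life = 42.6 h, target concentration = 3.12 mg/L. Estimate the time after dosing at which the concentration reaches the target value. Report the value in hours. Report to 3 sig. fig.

96.0 h

C₀ = Dose / Vd = 515.0 / 34.6 = 14.88 mg/L
k = ln2 / t½ = 0.693147 / 42.6 = 0.01627 h⁻¹
t = ln(C₀ / C) / k = ln(14.88 / 3.12) / 0.01627
  = ln(4.769) / 0.01627 = 1.562 / 0.01627 = 96.00 h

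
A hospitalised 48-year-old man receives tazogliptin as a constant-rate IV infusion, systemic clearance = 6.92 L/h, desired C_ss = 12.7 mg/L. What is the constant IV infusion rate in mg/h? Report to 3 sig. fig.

87.9 mg/h

At steady state, infusion rate R₀ = Css × CL = 12.7 × 6.920 = 87.88 mg/h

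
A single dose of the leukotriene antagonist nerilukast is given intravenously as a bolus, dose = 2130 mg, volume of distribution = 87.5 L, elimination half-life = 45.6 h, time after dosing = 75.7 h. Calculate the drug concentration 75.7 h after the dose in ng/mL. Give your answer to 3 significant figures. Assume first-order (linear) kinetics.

C₀ = Dose / Vd = 2130 / 87.5 = 24.34 mg/L
k = ln2 / t½ = 0.693147 / 45.6 = 0.01520 h⁻¹
C = C₀ · e^(−k·t) = 24.34 × e^(−0.01520 × 75.7)
  = 24.34 × 0.3164 = 7.701 mg/L
Convert: 7.701 mg/L × 1000 = 7701 ng/mL

7700 ng/mL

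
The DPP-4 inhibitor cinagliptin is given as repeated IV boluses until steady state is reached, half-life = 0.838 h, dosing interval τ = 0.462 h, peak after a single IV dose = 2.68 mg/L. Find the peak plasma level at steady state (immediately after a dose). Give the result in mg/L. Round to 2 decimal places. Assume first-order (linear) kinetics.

k = ln2 / t½ = 0.693147 / 0.838 = 0.8271 h⁻¹
e^(−kτ) = e^(−0.8271 × 0.462) = 0.6824
Accumulation ratio R = 1 / (1 − e^(−kτ)) = 1 / (1 − 0.6824) = 3.149
Steady-state peak = C₀ × R = 2.68 × 3.149 = 8.439 mg/L

8.44 mg/L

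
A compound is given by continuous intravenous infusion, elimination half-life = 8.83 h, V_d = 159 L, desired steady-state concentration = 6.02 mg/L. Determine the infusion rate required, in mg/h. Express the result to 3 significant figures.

75.1 mg/h

k = ln2 / t½ = 0.693147 / 8.83 = 0.07850 h⁻¹
CL = k × Vd = 0.07850 × 159 = 12.48 L/h
At steady state, infusion rate R₀ = Css × CL = 6.02 × 12.48 = 75.13 mg/h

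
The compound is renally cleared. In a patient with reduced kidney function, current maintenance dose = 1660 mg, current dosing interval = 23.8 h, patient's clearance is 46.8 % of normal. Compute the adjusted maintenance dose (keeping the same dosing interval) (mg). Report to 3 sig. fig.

To keep the same average steady-state level, dosing rate must scale with clearance.
CL ratio = 46.8 / 100 = 0.4680
New dose (same interval) = 1660 × 0.4680 = 776.9 mg

777 mg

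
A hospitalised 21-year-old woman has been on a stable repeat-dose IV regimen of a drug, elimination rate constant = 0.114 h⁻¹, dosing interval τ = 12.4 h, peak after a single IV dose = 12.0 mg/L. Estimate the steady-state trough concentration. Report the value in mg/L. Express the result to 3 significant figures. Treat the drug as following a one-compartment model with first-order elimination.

3.86 mg/L

e^(−kτ) = e^(−0.1140 × 12.4) = 0.2433
Accumulation ratio R = 1 / (1 − e^(−kτ)) = 1 / (1 − 0.2433) = 1.322
Steady-state trough = C₀ × R × e^(−kτ) = 12.0 × 1.322 × 0.2433 = 3.860 mg/L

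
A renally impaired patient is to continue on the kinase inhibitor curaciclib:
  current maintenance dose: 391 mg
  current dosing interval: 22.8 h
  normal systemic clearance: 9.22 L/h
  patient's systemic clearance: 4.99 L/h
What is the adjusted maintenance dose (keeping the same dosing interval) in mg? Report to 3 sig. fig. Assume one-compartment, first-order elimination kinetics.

To keep the same average steady-state level, dosing rate must scale with clearance.
CL ratio = 4.99 / 9.22 = 0.5412
New dose (same interval) = 391 × 0.5412 = 211.6 mg

212 mg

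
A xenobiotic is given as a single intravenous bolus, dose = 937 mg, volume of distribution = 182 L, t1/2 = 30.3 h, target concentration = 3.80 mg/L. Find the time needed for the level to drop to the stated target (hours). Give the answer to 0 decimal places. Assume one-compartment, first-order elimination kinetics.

13 h

C₀ = Dose / Vd = 937.0 / 182 = 5.148 mg/L
k = ln2 / t½ = 0.693147 / 30.3 = 0.02288 h⁻¹
t = ln(C₀ / C) / k = ln(5.148 / 3.80) / 0.02288
  = ln(1.355) / 0.02288 = 0.3038 / 0.02288 = 13.28 h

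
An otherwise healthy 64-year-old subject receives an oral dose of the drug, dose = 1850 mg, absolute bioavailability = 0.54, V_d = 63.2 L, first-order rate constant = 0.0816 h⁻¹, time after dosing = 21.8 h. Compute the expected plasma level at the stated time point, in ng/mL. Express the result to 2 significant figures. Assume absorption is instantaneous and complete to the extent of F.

Amount reaching circulation = F × Dose = 0.54 × 1850 = 999.0 mg
C₀ = F·Dose / Vd = 999.0 / 63.2 = 15.81 mg/L
C = C₀ · e^(−k·t) = 15.81 × e^(−0.08160 × 21.8)
  = 15.81 × 0.1688 = 2.669 mg/L
Convert: 2.669 mg/L × 1000 = 2669 ng/mL

2700 ng/mL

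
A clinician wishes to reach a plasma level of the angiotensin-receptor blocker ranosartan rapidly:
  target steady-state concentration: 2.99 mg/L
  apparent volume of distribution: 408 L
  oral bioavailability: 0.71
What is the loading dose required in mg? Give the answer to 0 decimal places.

LD = Css × Vd / F = 2.99 × 408 / 0.71 = 1718 mg

1718 mg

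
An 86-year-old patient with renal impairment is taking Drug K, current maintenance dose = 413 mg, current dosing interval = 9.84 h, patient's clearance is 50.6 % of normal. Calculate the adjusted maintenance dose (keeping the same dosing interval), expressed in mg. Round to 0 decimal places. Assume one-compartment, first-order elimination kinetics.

To keep the same average steady-state level, dosing rate must scale with clearance.
CL ratio = 50.6 / 100 = 0.5060
New dose (same interval) = 413 × 0.5060 = 209.0 mg

209 mg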